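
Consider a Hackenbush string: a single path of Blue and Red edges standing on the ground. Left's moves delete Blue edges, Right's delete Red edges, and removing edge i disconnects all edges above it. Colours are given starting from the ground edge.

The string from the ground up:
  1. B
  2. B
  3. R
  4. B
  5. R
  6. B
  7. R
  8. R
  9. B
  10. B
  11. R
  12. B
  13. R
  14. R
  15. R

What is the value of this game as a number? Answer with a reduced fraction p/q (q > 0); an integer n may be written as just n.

13521/8192

Prefix values for B B R B R B R R B B R B R R R via {L|R} + simplicity:
edge 1 of 15 (B): { 0 | · } gives 1
edge 2 of 15 (B): { 0, 1 | · } gives 2
edge 3 of 15 (R): { 0, 1 | 2 } gives 3/2
edge 4 of 15 (B): { 0, 1, 3/2 | 2 } gives 7/4
edge 5 of 15 (R): { 0, 1, 3/2 | 7/4, 2 } gives 13/8
edge 6 of 15 (B): { 0, 1, 3/2, 13/8 | 7/4, 2 } gives 27/16
edge 7 of 15 (R): { 0, 1, 3/2, 13/8 | 27/16, 7/4, 2 } gives 53/32
edge 8 of 15 (R): { 0, 1, 3/2, 13/8 | 53/32, 27/16, 7/4, 2 } gives 105/64
edge 9 of 15 (B): { 0, 1, 3/2, 13/8, 105/64 | 53/32, 27/16, 7/4, 2 } gives 211/128
edge 10 of 15 (B): { 0, 1, 3/2, 13/8, 105/64, 211/128 | 53/32, 27/16, 7/4, 2 } gives 423/256
edge 11 of 15 (R): { 0, 1, 3/2, 13/8, 105/64, 211/128 | 423/256, 53/32, 27/16, 7/4, 2 } gives 845/512
edge 12 of 15 (B): { 0, 1, 3/2, 13/8, 105/64, 211/128, 845/512 | 423/256, 53/32, 27/16, 7/4, 2 } gives 1691/1024
edge 13 of 15 (R): { 0, 1, 3/2, 13/8, 105/64, 211/128, 845/512 | 1691/1024, 423/256, 53/32, 27/16, 7/4, 2 } gives 3381/2048
edge 14 of 15 (R): { 0, 1, 3/2, 13/8, 105/64, 211/128, 845/512 | 3381/2048, 1691/1024, 423/256, 53/32, 27/16, 7/4, 2 } gives 6761/4096
edge 15 of 15 (R): { 0, 1, 3/2, 13/8, 105/64, 211/128, 845/512 | 6761/4096, 3381/2048, 1691/1024, 423/256, 53/32, 27/16, 7/4, 2 } gives 13521/8192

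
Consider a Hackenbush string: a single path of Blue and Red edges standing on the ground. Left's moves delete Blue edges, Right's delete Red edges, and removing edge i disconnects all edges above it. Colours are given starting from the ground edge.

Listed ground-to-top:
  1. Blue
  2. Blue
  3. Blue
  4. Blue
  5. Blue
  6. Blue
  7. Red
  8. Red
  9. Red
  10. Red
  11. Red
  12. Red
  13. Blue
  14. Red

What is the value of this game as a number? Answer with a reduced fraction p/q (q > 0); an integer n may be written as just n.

1 of 14 · B · max L 0 · min R +∞ → 1
2 of 14 · BB · max L 1 · min R +∞ → 2
3 of 14 · BBB · max L 2 · min R +∞ → 3
4 of 14 · BBBB · max L 3 · min R +∞ → 4
5 of 14 · BBBBB · max L 4 · min R +∞ → 5
6 of 14 · BBBBBB · max L 5 · min R +∞ → 6
7 of 14 · BBBBBBR · max L 5 · min R 6 → 11/2
8 of 14 · BBBBBBRR · max L 5 · min R 11/2 → 21/4
9 of 14 · BBBBBBRRR · max L 5 · min R 21/4 → 41/8
10 of 14 · BBBBBBRRRR · max L 5 · min R 41/8 → 81/16
11 of 14 · BBBBBBRRRRR · max L 5 · min R 81/16 → 161/32
12 of 14 · BBBBBBRRRRRR · max L 5 · min R 161/32 → 321/64
13 of 14 · BBBBBBRRRRRRB · max L 321/64 · min R 161/32 → 643/128
14 of 14 · BBBBBBRRRRRRBR · max L 321/64 · min R 643/128 → 1285/256

1285/256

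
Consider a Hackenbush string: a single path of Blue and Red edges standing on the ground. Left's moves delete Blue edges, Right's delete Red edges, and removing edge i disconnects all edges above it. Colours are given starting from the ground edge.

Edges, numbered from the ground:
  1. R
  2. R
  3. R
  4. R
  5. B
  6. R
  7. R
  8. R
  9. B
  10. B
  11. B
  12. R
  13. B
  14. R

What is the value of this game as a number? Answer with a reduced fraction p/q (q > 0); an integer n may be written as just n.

-3979/1024

Recurse on prefixes of the 14-edge string R R R R B R R R B B B R B R:
R: Left { · }, Right { 0 } => simplest -1
RR: Left { · }, Right { -1, 0 } => simplest -2
RRR: Left { · }, Right { -2, -1, 0 } => simplest -3
RRRR: Left { · }, Right { -3, -2, -1, 0 } => simplest -4
RRRRB: Left { -4 }, Right { -3, -2, -1, 0 } => simplest -7/2
RRRRBR: Left { -4 }, Right { -7/2, -3, -2, -1, 0 } => simplest -15/4
RRRRBRR: Left { -4 }, Right { -15/4, -7/2, -3, -2, -1, 0 } => simplest -31/8
RRRRBRRR: Left { -4 }, Right { -31/8, -15/4, -7/2, -3, -2, -1, 0 } => simplest -63/16
RRRRBRRRB: Left { -4, -63/16 }, Right { -31/8, -15/4, -7/2, -3, -2, -1, 0 } => simplest -125/32
RRRRBRRRBB: Left { -4, -63/16, -125/32 }, Right { -31/8, -15/4, -7/2, -3, -2, -1, 0 } => simplest -249/64
RRRRBRRRBBB: Left { -4, -63/16, -125/32, -249/64 }, Right { -31/8, -15/4, -7/2, -3, -2, -1, 0 } => simplest -497/128
RRRRBRRRBBBR: Left { -4, -63/16, -125/32, -249/64 }, Right { -497/128, -31/8, -15/4, -7/2, -3, -2, -1, 0 } => simplest -995/256
RRRRBRRRBBBRB: Left { -4, -63/16, -125/32, -249/64, -995/256 }, Right { -497/128, -31/8, -15/4, -7/2, -3, -2, -1, 0 } => simplest -1989/512
RRRRBRRRBBBRBR: Left { -4, -63/16, -125/32, -249/64, -995/256 }, Right { -1989/512, -497/128, -31/8, -15/4, -7/2, -3, -2, -1, 0 } => simplest -3979/1024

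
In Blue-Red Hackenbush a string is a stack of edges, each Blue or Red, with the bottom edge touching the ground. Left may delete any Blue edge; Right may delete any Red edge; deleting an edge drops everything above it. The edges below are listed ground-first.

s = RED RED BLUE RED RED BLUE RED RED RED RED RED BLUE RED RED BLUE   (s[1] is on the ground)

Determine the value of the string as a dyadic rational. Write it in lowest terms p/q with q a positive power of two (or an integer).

Build v(s[:k]) for k = 1..15, string s = RED RED BLUE RED RED BLUE RED RED RED RED RED BLUE RED RED BLUE.
R: Left { none }, Right { 0 } ⇒ simplest -1
RR: Left { none }, Right { -1; 0 } ⇒ simplest -2
RRB: Left { -2 }, Right { -1; 0 } ⇒ simplest -3/2
RRBR: Left { -2 }, Right { -3/2; -1; 0 } ⇒ simplest -7/4
RRBRR: Left { -2 }, Right { -7/4; -3/2; -1; 0 } ⇒ simplest -15/8
RRBRRB: Left { -2; -15/8 }, Right { -7/4; -3/2; -1; 0 } ⇒ simplest -29/16
RRBRRBR: Left { -2; -15/8 }, Right { -29/16; -7/4; -3/2; -1; 0 } ⇒ simplest -59/32
RRBRRBRR: Left { -2; -15/8 }, Right { -59/32; -29/16; -7/4; -3/2; -1; 0 } ⇒ simplest -119/64
RRBRRBRRR: Left { -2; -15/8 }, Right { -119/64; -59/32; -29/16; -7/4; -3/2; -1; 0 } ⇒ simplest -239/128
RRBRRBRRRR: Left { -2; -15/8 }, Right { -239/128; -119/64; -59/32; -29/16; -7/4; -3/2; -1; 0 } ⇒ simplest -479/256
RRBRRBRRRRR: Left { -2; -15/8 }, Right { -479/256; -239/128; -119/64; -59/32; -29/16; -7/4; -3/2; -1; 0 } ⇒ simplest -959/512
RRBRRBRRRRRB: Left { -2; -15/8; -959/512 }, Right { -479/256; -239/128; -119/64; -59/32; -29/16; -7/4; -3/2; -1; 0 } ⇒ simplest -1917/1024
RRBRRBRRRRRBR: Left { -2; -15/8; -959/512 }, Right { -1917/1024; -479/256; -239/128; -119/64; -59/32; -29/16; -7/4; -3/2; -1; 0 } ⇒ simplest -3835/2048
RRBRRBRRRRRBRR: Left { -2; -15/8; -959/512 }, Right { -3835/2048; -1917/1024; -479/256; -239/128; -119/64; -59/32; -29/16; -7/4; -3/2; -1; 0 } ⇒ simplest -7671/4096
RRBRRBRRRRRBRRB: Left { -2; -15/8; -959/512; -7671/4096 }, Right { -3835/2048; -1917/1024; -479/256; -239/128; -119/64; -59/32; -29/16; -7/4; -3/2; -1; 0 } ⇒ simplest -15341/8192

-15341/8192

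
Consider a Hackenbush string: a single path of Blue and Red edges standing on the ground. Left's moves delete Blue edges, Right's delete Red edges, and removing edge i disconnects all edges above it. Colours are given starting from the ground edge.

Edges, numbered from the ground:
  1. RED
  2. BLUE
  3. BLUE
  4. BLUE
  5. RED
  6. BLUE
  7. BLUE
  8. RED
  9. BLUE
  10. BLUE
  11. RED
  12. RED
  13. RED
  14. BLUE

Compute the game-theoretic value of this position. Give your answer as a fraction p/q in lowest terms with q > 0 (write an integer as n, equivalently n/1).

-1181/8192

v_1 [R]  L=[none]  R=[0]  so -1
v_2 [RB]  L=[-1]  R=[0]  so -1/2
v_3 [RBB]  L=[-1, -1/2]  R=[0]  so -1/4
v_4 [RBBB]  L=[-1, -1/2, -1/4]  R=[0]  so -1/8
v_5 [RBBBR]  L=[-1, -1/2, -1/4]  R=[-1/8, 0]  so -3/16
v_6 [RBBBRB]  L=[-1, -1/2, -1/4, -3/16]  R=[-1/8, 0]  so -5/32
v_7 [RBBBRBB]  L=[-1, -1/2, -1/4, -3/16, -5/32]  R=[-1/8, 0]  so -9/64
v_8 [RBBBRBBR]  L=[-1, -1/2, -1/4, -3/16, -5/32]  R=[-9/64, -1/8, 0]  so -19/128
v_9 [RBBBRBBRB]  L=[-1, -1/2, -1/4, -3/16, -5/32, -19/128]  R=[-9/64, -1/8, 0]  so -37/256
v_10 [RBBBRBBRBB]  L=[-1, -1/2, -1/4, -3/16, -5/32, -19/128, -37/256]  R=[-9/64, -1/8, 0]  so -73/512
v_11 [RBBBRBBRBBR]  L=[-1, -1/2, -1/4, -3/16, -5/32, -19/128, -37/256]  R=[-73/512, -9/64, -1/8, 0]  so -147/1024
v_12 [RBBBRBBRBBRR]  L=[-1, -1/2, -1/4, -3/16, -5/32, -19/128, -37/256]  R=[-147/1024, -73/512, -9/64, -1/8, 0]  so -295/2048
v_13 [RBBBRBBRBBRRR]  L=[-1, -1/2, -1/4, -3/16, -5/32, -19/128, -37/256]  R=[-295/2048, -147/1024, -73/512, -9/64, -1/8, 0]  so -591/4096
v_14 [RBBBRBBRBBRRRB]  L=[-1, -1/2, -1/4, -3/16, -5/32, -19/128, -37/256, -591/4096]  R=[-295/2048, -147/1024, -73/512, -9/64, -1/8, 0]  so -1181/8192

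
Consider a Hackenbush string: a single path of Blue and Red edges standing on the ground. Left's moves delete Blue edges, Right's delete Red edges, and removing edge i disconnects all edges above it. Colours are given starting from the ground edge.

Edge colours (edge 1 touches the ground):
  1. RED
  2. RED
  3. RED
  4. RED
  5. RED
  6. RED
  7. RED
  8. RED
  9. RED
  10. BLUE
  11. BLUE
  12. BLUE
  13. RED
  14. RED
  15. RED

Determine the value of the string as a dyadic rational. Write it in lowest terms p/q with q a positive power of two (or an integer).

v(R) = { — | 0 } — -1
v(RR) = { — | -1; 0 } — -2
v(RRR) = { — | -2; -1; 0 } — -3
v(RRRR) = { — | -3; -2; -1; 0 } — -4
v(RRRRR) = { — | -4; -3; -2; -1; 0 } — -5
v(RRRRRR) = { — | -5; -4; -3; -2; -1; 0 } — -6
v(RRRRRRR) = { — | -6; -5; -4; -3; -2; -1; 0 } — -7
v(RRRRRRRR) = { — | -7; -6; -5; -4; -3; -2; -1; 0 } — -8
v(RRRRRRRRR) = { — | -8; -7; -6; -5; -4; -3; -2; -1; 0 } — -9
v(RRRRRRRRRB) = { -9 | -8; -7; -6; -5; -4; -3; -2; -1; 0 } — -17/2
v(RRRRRRRRRBB) = { -9; -17/2 | -8; -7; -6; -5; -4; -3; -2; -1; 0 } — -33/4
v(RRRRRRRRRBBB) = { -9; -17/2; -33/4 | -8; -7; -6; -5; -4; -3; -2; -1; 0 } — -65/8
v(RRRRRRRRRBBBR) = { -9; -17/2; -33/4 | -65/8; -8; -7; -6; -5; -4; -3; -2; -1; 0 } — -131/16
v(RRRRRRRRRBBBRR) = { -9; -17/2; -33/4 | -131/16; -65/8; -8; -7; -6; -5; -4; -3; -2; -1; 0 } — -263/32
v(RRRRRRRRRBBBRRR) = { -9; -17/2; -33/4 | -263/32; -131/16; -65/8; -8; -7; -6; -5; -4; -3; -2; -1; 0 } — -527/64

-527/64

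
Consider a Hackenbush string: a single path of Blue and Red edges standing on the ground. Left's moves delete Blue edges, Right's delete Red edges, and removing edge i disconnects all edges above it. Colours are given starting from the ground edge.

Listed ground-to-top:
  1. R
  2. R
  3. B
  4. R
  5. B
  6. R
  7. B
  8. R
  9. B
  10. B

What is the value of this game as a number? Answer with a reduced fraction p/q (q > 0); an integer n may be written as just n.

G(R) = { — | 0 } — -1
G(RR) = { — | -1 0 } — -2
G(RRB) = { -2 | -1 0 } — -3/2
G(RRBR) = { -2 | -3/2 -1 0 } — -7/4
G(RRBRB) = { -2 -7/4 | -3/2 -1 0 } — -13/8
G(RRBRBR) = { -2 -7/4 | -13/8 -3/2 -1 0 } — -27/16
G(RRBRBRB) = { -2 -7/4 -27/16 | -13/8 -3/2 -1 0 } — -53/32
G(RRBRBRBR) = { -2 -7/4 -27/16 | -53/32 -13/8 -3/2 -1 0 } — -107/64
G(RRBRBRBRB) = { -2 -7/4 -27/16 -107/64 | -53/32 -13/8 -3/2 -1 0 } — -213/128
G(RRBRBRBRBB) = { -2 -7/4 -27/16 -107/64 -213/128 | -53/32 -13/8 -3/2 -1 0 } — -425/256

-425/256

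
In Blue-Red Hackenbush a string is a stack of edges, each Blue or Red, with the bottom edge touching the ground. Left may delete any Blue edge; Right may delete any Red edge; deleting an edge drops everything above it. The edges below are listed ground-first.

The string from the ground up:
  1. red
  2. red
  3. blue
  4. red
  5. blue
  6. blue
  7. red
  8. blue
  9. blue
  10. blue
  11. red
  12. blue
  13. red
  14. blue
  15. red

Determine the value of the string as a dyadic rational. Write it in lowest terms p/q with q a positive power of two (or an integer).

Recurse on prefixes of the 15-edge string red red blue red blue blue red blue blue blue red blue red blue red:
r: Left { ∅ }, Right { 0 } gives simplest -1
rr: Left { ∅ }, Right { -1 0 } gives simplest -2
rrb: Left { -2 }, Right { -1 0 } gives simplest -3/2
rrbr: Left { -2 }, Right { -3/2 -1 0 } gives simplest -7/4
rrbrb: Left { -2 -7/4 }, Right { -3/2 -1 0 } gives simplest -13/8
rrbrbb: Left { -2 -7/4 -13/8 }, Right { -3/2 -1 0 } gives simplest -25/16
rrbrbbr: Left { -2 -7/4 -13/8 }, Right { -25/16 -3/2 -1 0 } gives simplest -51/32
rrbrbbrb: Left { -2 -7/4 -13/8 -51/32 }, Right { -25/16 -3/2 -1 0 } gives simplest -101/64
rrbrbbrbb: Left { -2 -7/4 -13/8 -51/32 -101/64 }, Right { -25/16 -3/2 -1 0 } gives simplest -201/128
rrbrbbrbbb: Left { -2 -7/4 -13/8 -51/32 -101/64 -201/128 }, Right { -25/16 -3/2 -1 0 } gives simplest -401/256
rrbrbbrbbbr: Left { -2 -7/4 -13/8 -51/32 -101/64 -201/128 }, Right { -401/256 -25/16 -3/2 -1 0 } gives simplest -803/512
rrbrbbrbbbrb: Left { -2 -7/4 -13/8 -51/32 -101/64 -201/128 -803/512 }, Right { -401/256 -25/16 -3/2 -1 0 } gives simplest -1605/1024
rrbrbbrbbbrbr: Left { -2 -7/4 -13/8 -51/32 -101/64 -201/128 -803/512 }, Right { -1605/1024 -401/256 -25/16 -3/2 -1 0 } gives simplest -3211/2048
rrbrbbrbbbrbrb: Left { -2 -7/4 -13/8 -51/32 -101/64 -201/128 -803/512 -3211/2048 }, Right { -1605/1024 -401/256 -25/16 -3/2 -1 0 } gives simplest -6421/4096
rrbrbbrbbbrbrbr: Left { -2 -7/4 -13/8 -51/32 -101/64 -201/128 -803/512 -3211/2048 }, Right { -6421/4096 -1605/1024 -401/256 -25/16 -3/2 -1 0 } gives simplest -12843/8192

-12843/8192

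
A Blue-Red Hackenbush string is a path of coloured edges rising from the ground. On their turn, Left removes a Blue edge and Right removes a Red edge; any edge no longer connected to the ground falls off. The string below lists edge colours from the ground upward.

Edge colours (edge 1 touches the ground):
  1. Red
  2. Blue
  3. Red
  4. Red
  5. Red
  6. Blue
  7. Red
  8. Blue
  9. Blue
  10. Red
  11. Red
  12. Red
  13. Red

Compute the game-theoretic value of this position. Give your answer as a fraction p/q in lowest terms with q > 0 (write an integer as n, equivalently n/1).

R: Left { (no moves) }, Right { 0 } → simplest -1
RB: Left { -1 }, Right { 0 } → simplest -1/2
RBR: Left { -1 }, Right { -1/2, 0 } → simplest -3/4
RBRR: Left { -1 }, Right { -3/4, -1/2, 0 } → simplest -7/8
RBRRR: Left { -1 }, Right { -7/8, -3/4, -1/2, 0 } → simplest -15/16
RBRRRB: Left { -1, -15/16 }, Right { -7/8, -3/4, -1/2, 0 } → simplest -29/32
RBRRRBR: Left { -1, -15/16 }, Right { -29/32, -7/8, -3/4, -1/2, 0 } → simplest -59/64
RBRRRBRB: Left { -1, -15/16, -59/64 }, Right { -29/32, -7/8, -3/4, -1/2, 0 } → simplest -117/128
RBRRRBRBB: Left { -1, -15/16, -59/64, -117/128 }, Right { -29/32, -7/8, -3/4, -1/2, 0 } → simplest -233/256
RBRRRBRBBR: Left { -1, -15/16, -59/64, -117/128 }, Right { -233/256, -29/32, -7/8, -3/4, -1/2, 0 } → simplest -467/512
RBRRRBRBBRR: Left { -1, -15/16, -59/64, -117/128 }, Right { -467/512, -233/256, -29/32, -7/8, -3/4, -1/2, 0 } → simplest -935/1024
RBRRRBRBBRRR: Left { -1, -15/16, -59/64, -117/128 }, Right { -935/1024, -467/512, -233/256, -29/32, -7/8, -3/4, -1/2, 0 } → simplest -1871/2048
RBRRRBRBBRRRR: Left { -1, -15/16, -59/64, -117/128 }, Right { -1871/2048, -935/1024, -467/512, -233/256, -29/32, -7/8, -3/4, -1/2, 0 } → simplest -3743/4096

-3743/4096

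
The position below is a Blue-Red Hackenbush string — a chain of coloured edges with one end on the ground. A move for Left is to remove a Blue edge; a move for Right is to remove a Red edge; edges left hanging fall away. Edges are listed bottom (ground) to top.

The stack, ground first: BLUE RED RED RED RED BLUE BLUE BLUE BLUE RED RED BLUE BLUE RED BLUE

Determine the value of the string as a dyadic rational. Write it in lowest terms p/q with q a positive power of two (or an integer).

1947/16384

value(B) = { 0 | (no moves) } so 1
value(BR) = { 0 | 1 } so 1/2
value(BRR) = { 0 | 1/2, 1 } so 1/4
value(BRRR) = { 0 | 1/4, 1/2, 1 } so 1/8
value(BRRRR) = { 0 | 1/8, 1/4, 1/2, 1 } so 1/16
value(BRRRRB) = { 0, 1/16 | 1/8, 1/4, 1/2, 1 } so 3/32
value(BRRRRBB) = { 0, 1/16, 3/32 | 1/8, 1/4, 1/2, 1 } so 7/64
value(BRRRRBBB) = { 0, 1/16, 3/32, 7/64 | 1/8, 1/4, 1/2, 1 } so 15/128
value(BRRRRBBBB) = { 0, 1/16, 3/32, 7/64, 15/128 | 1/8, 1/4, 1/2, 1 } so 31/256
value(BRRRRBBBBR) = { 0, 1/16, 3/32, 7/64, 15/128 | 31/256, 1/8, 1/4, 1/2, 1 } so 61/512
value(BRRRRBBBBRR) = { 0, 1/16, 3/32, 7/64, 15/128 | 61/512, 31/256, 1/8, 1/4, 1/2, 1 } so 121/1024
value(BRRRRBBBBRRB) = { 0, 1/16, 3/32, 7/64, 15/128, 121/1024 | 61/512, 31/256, 1/8, 1/4, 1/2, 1 } so 243/2048
value(BRRRRBBBBRRBB) = { 0, 1/16, 3/32, 7/64, 15/128, 121/1024, 243/2048 | 61/512, 31/256, 1/8, 1/4, 1/2, 1 } so 487/4096
value(BRRRRBBBBRRBBR) = { 0, 1/16, 3/32, 7/64, 15/128, 121/1024, 243/2048 | 487/4096, 61/512, 31/256, 1/8, 1/4, 1/2, 1 } so 973/8192
value(BRRRRBBBBRRBBRB) = { 0, 1/16, 3/32, 7/64, 15/128, 121/1024, 243/2048, 973/8192 | 487/4096, 61/512, 31/256, 1/8, 1/4, 1/2, 1 } so 1947/16384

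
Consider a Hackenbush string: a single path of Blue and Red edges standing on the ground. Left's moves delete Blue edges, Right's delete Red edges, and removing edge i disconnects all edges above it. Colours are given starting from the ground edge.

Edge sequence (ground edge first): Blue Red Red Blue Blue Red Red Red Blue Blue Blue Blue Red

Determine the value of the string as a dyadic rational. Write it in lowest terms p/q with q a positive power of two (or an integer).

Build value(s[:k]) for k = 1..13, string s = Blue Red Red Blue Blue Red Red Red Blue Blue Blue Blue Red.
edge 1 of 13 (Blue): { 0 | · } so 1
edge 2 of 13 (Red): { 0 | 1 } so 1/2
edge 3 of 13 (Red): { 0 | 1/2,1 } so 1/4
edge 4 of 13 (Blue): { 0,1/4 | 1/2,1 } so 3/8
edge 5 of 13 (Blue): { 0,1/4,3/8 | 1/2,1 } so 7/16
edge 6 of 13 (Red): { 0,1/4,3/8 | 7/16,1/2,1 } so 13/32
edge 7 of 13 (Red): { 0,1/4,3/8 | 13/32,7/16,1/2,1 } so 25/64
edge 8 of 13 (Red): { 0,1/4,3/8 | 25/64,13/32,7/16,1/2,1 } so 49/128
edge 9 of 13 (Blue): { 0,1/4,3/8,49/128 | 25/64,13/32,7/16,1/2,1 } so 99/256
edge 10 of 13 (Blue): { 0,1/4,3/8,49/128,99/256 | 25/64,13/32,7/16,1/2,1 } so 199/512
edge 11 of 13 (Blue): { 0,1/4,3/8,49/128,99/256,199/512 | 25/64,13/32,7/16,1/2,1 } so 399/1024
edge 12 of 13 (Blue): { 0,1/4,3/8,49/128,99/256,199/512,399/1024 | 25/64,13/32,7/16,1/2,1 } so 799/2048
edge 13 of 13 (Red): { 0,1/4,3/8,49/128,99/256,199/512,399/1024 | 799/2048,25/64,13/32,7/16,1/2,1 } so 1597/4096

1597/4096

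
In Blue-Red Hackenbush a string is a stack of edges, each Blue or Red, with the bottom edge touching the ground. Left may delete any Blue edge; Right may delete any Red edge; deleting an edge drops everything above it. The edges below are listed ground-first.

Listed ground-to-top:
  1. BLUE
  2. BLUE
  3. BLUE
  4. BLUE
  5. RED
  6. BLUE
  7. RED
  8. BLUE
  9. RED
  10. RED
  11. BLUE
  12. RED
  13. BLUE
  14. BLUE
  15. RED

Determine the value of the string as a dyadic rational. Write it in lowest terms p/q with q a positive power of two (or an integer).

7469/2048

Recurse on prefixes of the 15-edge string BLUE BLUE BLUE BLUE RED BLUE RED BLUE RED RED BLUE RED BLUE BLUE RED:
1 of 15 · B · max L 0 · min R +∞ = 1
2 of 15 · BB · max L 1 · min R +∞ = 2
3 of 15 · BBB · max L 2 · min R +∞ = 3
4 of 15 · BBBB · max L 3 · min R +∞ = 4
5 of 15 · BBBBR · max L 3 · min R 4 = 7/2
6 of 15 · BBBBRB · max L 7/2 · min R 4 = 15/4
7 of 15 · BBBBRBR · max L 7/2 · min R 15/4 = 29/8
8 of 15 · BBBBRBRB · max L 29/8 · min R 15/4 = 59/16
9 of 15 · BBBBRBRBR · max L 29/8 · min R 59/16 = 117/32
10 of 15 · BBBBRBRBRR · max L 29/8 · min R 117/32 = 233/64
11 of 15 · BBBBRBRBRRB · max L 233/64 · min R 117/32 = 467/128
12 of 15 · BBBBRBRBRRBR · max L 233/64 · min R 467/128 = 933/256
13 of 15 · BBBBRBRBRRBRB · max L 933/256 · min R 467/128 = 1867/512
14 of 15 · BBBBRBRBRRBRBB · max L 1867/512 · min R 467/128 = 3735/1024
15 of 15 · BBBBRBRBRRBRBBR · max L 1867/512 · min R 3735/1024 = 7469/2048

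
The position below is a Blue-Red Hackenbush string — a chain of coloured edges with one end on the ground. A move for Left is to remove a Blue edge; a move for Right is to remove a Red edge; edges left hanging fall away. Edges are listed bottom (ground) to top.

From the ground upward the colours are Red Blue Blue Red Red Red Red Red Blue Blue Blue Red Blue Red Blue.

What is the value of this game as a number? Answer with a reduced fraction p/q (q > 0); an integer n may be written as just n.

step 1: add Red to get R; options L={ — } R={ 0 } — -1
step 2: add Blue to get RB; options L={ -1 } R={ 0 } — -1/2
step 3: add Blue to get RBB; options L={ -1; -1/2 } R={ 0 } — -1/4
step 4: add Red to get RBBR; options L={ -1; -1/2 } R={ -1/4; 0 } — -3/8
step 5: add Red to get RBBRR; options L={ -1; -1/2 } R={ -3/8; -1/4; 0 } — -7/16
step 6: add Red to get RBBRRR; options L={ -1; -1/2 } R={ -7/16; -3/8; -1/4; 0 } — -15/32
step 7: add Red to get RBBRRRR; options L={ -1; -1/2 } R={ -15/32; -7/16; -3/8; -1/4; 0 } — -31/64
step 8: add Red to get RBBRRRRR; options L={ -1; -1/2 } R={ -31/64; -15/32; -7/16; -3/8; -1/4; 0 } — -63/128
step 9: add Blue to get RBBRRRRRB; options L={ -1; -1/2; -63/128 } R={ -31/64; -15/32; -7/16; -3/8; -1/4; 0 } — -125/256
step 10: add Blue to get RBBRRRRRBB; options L={ -1; -1/2; -63/128; -125/256 } R={ -31/64; -15/32; -7/16; -3/8; -1/4; 0 } — -249/512
step 11: add Blue to get RBBRRRRRBBB; options L={ -1; -1/2; -63/128; -125/256; -249/512 } R={ -31/64; -15/32; -7/16; -3/8; -1/4; 0 } — -497/1024
step 12: add Red to get RBBRRRRRBBBR; options L={ -1; -1/2; -63/128; -125/256; -249/512 } R={ -497/1024; -31/64; -15/32; -7/16; -3/8; -1/4; 0 } — -995/2048
step 13: add Blue to get RBBRRRRRBBBRB; options L={ -1; -1/2; -63/128; -125/256; -249/512; -995/2048 } R={ -497/1024; -31/64; -15/32; -7/16; -3/8; -1/4; 0 } — -1989/4096
step 14: add Red to get RBBRRRRRBBBRBR; options L={ -1; -1/2; -63/128; -125/256; -249/512; -995/2048 } R={ -1989/4096; -497/1024; -31/64; -15/32; -7/16; -3/8; -1/4; 0 } — -3979/8192
step 15: add Blue to get RBBRRRRRBBBRBRB; options L={ -1; -1/2; -63/128; -125/256; -249/512; -995/2048; -3979/8192 } R={ -1989/4096; -497/1024; -31/64; -15/32; -7/16; -3/8; -1/4; 0 } — -7957/16384

-7957/16384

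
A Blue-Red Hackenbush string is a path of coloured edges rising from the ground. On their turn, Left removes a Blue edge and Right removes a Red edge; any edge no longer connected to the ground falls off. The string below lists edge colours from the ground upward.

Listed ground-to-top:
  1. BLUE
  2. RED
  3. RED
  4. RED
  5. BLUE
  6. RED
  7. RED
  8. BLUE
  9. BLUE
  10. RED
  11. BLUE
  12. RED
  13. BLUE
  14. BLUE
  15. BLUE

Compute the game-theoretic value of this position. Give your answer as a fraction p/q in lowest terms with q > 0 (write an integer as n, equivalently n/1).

Recurse on prefixes of the 15-edge string BLUE RED RED RED BLUE RED RED BLUE BLUE RED BLUE RED BLUE BLUE BLUE:
v(B) = { 0 | (no moves) } gives 1
v(BR) = { 0 | 1 } gives 1/2
v(BRR) = { 0 | 1/2; 1 } gives 1/4
v(BRRR) = { 0 | 1/4; 1/2; 1 } gives 1/8
v(BRRRB) = { 0; 1/8 | 1/4; 1/2; 1 } gives 3/16
v(BRRRBR) = { 0; 1/8 | 3/16; 1/4; 1/2; 1 } gives 5/32
v(BRRRBRR) = { 0; 1/8 | 5/32; 3/16; 1/4; 1/2; 1 } gives 9/64
v(BRRRBRRB) = { 0; 1/8; 9/64 | 5/32; 3/16; 1/4; 1/2; 1 } gives 19/128
v(BRRRBRRBB) = { 0; 1/8; 9/64; 19/128 | 5/32; 3/16; 1/4; 1/2; 1 } gives 39/256
v(BRRRBRRBBR) = { 0; 1/8; 9/64; 19/128 | 39/256; 5/32; 3/16; 1/4; 1/2; 1 } gives 77/512
v(BRRRBRRBBRB) = { 0; 1/8; 9/64; 19/128; 77/512 | 39/256; 5/32; 3/16; 1/4; 1/2; 1 } gives 155/1024
v(BRRRBRRBBRBR) = { 0; 1/8; 9/64; 19/128; 77/512 | 155/1024; 39/256; 5/32; 3/16; 1/4; 1/2; 1 } gives 309/2048
v(BRRRBRRBBRBRB) = { 0; 1/8; 9/64; 19/128; 77/512; 309/2048 | 155/1024; 39/256; 5/32; 3/16; 1/4; 1/2; 1 } gives 619/4096
v(BRRRBRRBBRBRBB) = { 0; 1/8; 9/64; 19/128; 77/512; 309/2048; 619/4096 | 155/1024; 39/256; 5/32; 3/16; 1/4; 1/2; 1 } gives 1239/8192
v(BRRRBRRBBRBRBBB) = { 0; 1/8; 9/64; 19/128; 77/512; 309/2048; 619/4096; 1239/8192 | 155/1024; 39/256; 5/32; 3/16; 1/4; 1/2; 1 } gives 2479/16384

2479/16384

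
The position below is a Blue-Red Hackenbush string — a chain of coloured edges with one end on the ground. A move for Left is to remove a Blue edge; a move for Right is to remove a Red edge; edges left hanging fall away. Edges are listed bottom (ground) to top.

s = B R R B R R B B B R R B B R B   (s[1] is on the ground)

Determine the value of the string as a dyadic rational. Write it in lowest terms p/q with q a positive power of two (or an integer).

5019/16384

step 1: add B to get B; options L={ 0 } R={  } so 1
step 2: add R to get BR; options L={ 0 } R={ 1 } so 1/2
step 3: add R to get BRR; options L={ 0 } R={ 1/2,1 } so 1/4
step 4: add B to get BRRB; options L={ 0,1/4 } R={ 1/2,1 } so 3/8
step 5: add R to get BRRBR; options L={ 0,1/4 } R={ 3/8,1/2,1 } so 5/16
step 6: add R to get BRRBRR; options L={ 0,1/4 } R={ 5/16,3/8,1/2,1 } so 9/32
step 7: add B to get BRRBRRB; options L={ 0,1/4,9/32 } R={ 5/16,3/8,1/2,1 } so 19/64
step 8: add B to get BRRBRRBB; options L={ 0,1/4,9/32,19/64 } R={ 5/16,3/8,1/2,1 } so 39/128
step 9: add B to get BRRBRRBBB; options L={ 0,1/4,9/32,19/64,39/128 } R={ 5/16,3/8,1/2,1 } so 79/256
step 10: add R to get BRRBRRBBBR; options L={ 0,1/4,9/32,19/64,39/128 } R={ 79/256,5/16,3/8,1/2,1 } so 157/512
step 11: add R to get BRRBRRBBBRR; options L={ 0,1/4,9/32,19/64,39/128 } R={ 157/512,79/256,5/16,3/8,1/2,1 } so 313/1024
step 12: add B to get BRRBRRBBBRRB; options L={ 0,1/4,9/32,19/64,39/128,313/1024 } R={ 157/512,79/256,5/16,3/8,1/2,1 } so 627/2048
step 13: add B to get BRRBRRBBBRRBB; options L={ 0,1/4,9/32,19/64,39/128,313/1024,627/2048 } R={ 157/512,79/256,5/16,3/8,1/2,1 } so 1255/4096
step 14: add R to get BRRBRRBBBRRBBR; options L={ 0,1/4,9/32,19/64,39/128,313/1024,627/2048 } R={ 1255/4096,157/512,79/256,5/16,3/8,1/2,1 } so 2509/8192
step 15: add B to get BRRBRRBBBRRBBRB; options L={ 0,1/4,9/32,19/64,39/128,313/1024,627/2048,2509/8192 } R={ 1255/4096,157/512,79/256,5/16,3/8,1/2,1 } so 5019/16384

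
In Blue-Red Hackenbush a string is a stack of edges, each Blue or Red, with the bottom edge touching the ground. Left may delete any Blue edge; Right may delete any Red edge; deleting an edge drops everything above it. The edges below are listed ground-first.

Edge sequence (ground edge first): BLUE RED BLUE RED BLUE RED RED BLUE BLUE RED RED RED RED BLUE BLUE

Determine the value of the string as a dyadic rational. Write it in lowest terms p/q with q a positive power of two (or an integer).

Recurse on prefixes of the 15-edge string BLUE RED BLUE RED BLUE RED RED BLUE BLUE RED RED RED RED BLUE BLUE:
edge 1 of 15 (BLUE): { 0 |  } so 1
edge 2 of 15 (RED): { 0 | 1 } so 1/2
edge 3 of 15 (BLUE): { 0, 1/2 | 1 } so 3/4
edge 4 of 15 (RED): { 0, 1/2 | 3/4, 1 } so 5/8
edge 5 of 15 (BLUE): { 0, 1/2, 5/8 | 3/4, 1 } so 11/16
edge 6 of 15 (RED): { 0, 1/2, 5/8 | 11/16, 3/4, 1 } so 21/32
edge 7 of 15 (RED): { 0, 1/2, 5/8 | 21/32, 11/16, 3/4, 1 } so 41/64
edge 8 of 15 (BLUE): { 0, 1/2, 5/8, 41/64 | 21/32, 11/16, 3/4, 1 } so 83/128
edge 9 of 15 (BLUE): { 0, 1/2, 5/8, 41/64, 83/128 | 21/32, 11/16, 3/4, 1 } so 167/256
edge 10 of 15 (RED): { 0, 1/2, 5/8, 41/64, 83/128 | 167/256, 21/32, 11/16, 3/4, 1 } so 333/512
edge 11 of 15 (RED): { 0, 1/2, 5/8, 41/64, 83/128 | 333/512, 167/256, 21/32, 11/16, 3/4, 1 } so 665/1024
edge 12 of 15 (RED): { 0, 1/2, 5/8, 41/64, 83/128 | 665/1024, 333/512, 167/256, 21/32, 11/16, 3/4, 1 } so 1329/2048
edge 13 of 15 (RED): { 0, 1/2, 5/8, 41/64, 83/128 | 1329/2048, 665/1024, 333/512, 167/256, 21/32, 11/16, 3/4, 1 } so 2657/4096
edge 14 of 15 (BLUE): { 0, 1/2, 5/8, 41/64, 83/128, 2657/4096 | 1329/2048, 665/1024, 333/512, 167/256, 21/32, 11/16, 3/4, 1 } so 5315/8192
edge 15 of 15 (BLUE): { 0, 1/2, 5/8, 41/64, 83/128, 2657/4096, 5315/8192 | 1329/2048, 665/1024, 333/512, 167/256, 21/32, 11/16, 3/4, 1 } so 10631/16384

10631/16384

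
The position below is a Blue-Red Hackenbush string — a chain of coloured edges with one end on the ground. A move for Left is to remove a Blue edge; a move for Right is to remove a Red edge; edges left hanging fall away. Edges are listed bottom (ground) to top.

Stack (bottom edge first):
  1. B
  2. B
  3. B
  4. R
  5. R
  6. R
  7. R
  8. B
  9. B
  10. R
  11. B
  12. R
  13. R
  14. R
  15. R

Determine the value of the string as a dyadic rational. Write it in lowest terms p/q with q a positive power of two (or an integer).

Prefix values for B B B R R R R B B R B R R R R via {L|R} + simplicity:
step 1: add B to get B; options L={ 0 } R={ none } = 1
step 2: add B to get BB; options L={ 0; 1 } R={ none } = 2
step 3: add B to get BBB; options L={ 0; 1; 2 } R={ none } = 3
step 4: add R to get BBBR; options L={ 0; 1; 2 } R={ 3 } = 5/2
step 5: add R to get BBBRR; options L={ 0; 1; 2 } R={ 5/2; 3 } = 9/4
step 6: add R to get BBBRRR; options L={ 0; 1; 2 } R={ 9/4; 5/2; 3 } = 17/8
step 7: add R to get BBBRRRR; options L={ 0; 1; 2 } R={ 17/8; 9/4; 5/2; 3 } = 33/16
step 8: add B to get BBBRRRRB; options L={ 0; 1; 2; 33/16 } R={ 17/8; 9/4; 5/2; 3 } = 67/32
step 9: add B to get BBBRRRRBB; options L={ 0; 1; 2; 33/16; 67/32 } R={ 17/8; 9/4; 5/2; 3 } = 135/64
step 10: add R to get BBBRRRRBBR; options L={ 0; 1; 2; 33/16; 67/32 } R={ 135/64; 17/8; 9/4; 5/2; 3 } = 269/128
step 11: add B to get BBBRRRRBBRB; options L={ 0; 1; 2; 33/16; 67/32; 269/128 } R={ 135/64; 17/8; 9/4; 5/2; 3 } = 539/256
step 12: add R to get BBBRRRRBBRBR; options L={ 0; 1; 2; 33/16; 67/32; 269/128 } R={ 539/256; 135/64; 17/8; 9/4; 5/2; 3 } = 1077/512
step 13: add R to get BBBRRRRBBRBRR; options L={ 0; 1; 2; 33/16; 67/32; 269/128 } R={ 1077/512; 539/256; 135/64; 17/8; 9/4; 5/2; 3 } = 2153/1024
step 14: add R to get BBBRRRRBBRBRRR; options L={ 0; 1; 2; 33/16; 67/32; 269/128 } R={ 2153/1024; 1077/512; 539/256; 135/64; 17/8; 9/4; 5/2; 3 } = 4305/2048
step 15: add R to get BBBRRRRBBRBRRRR; options L={ 0; 1; 2; 33/16; 67/32; 269/128 } R={ 4305/2048; 2153/1024; 1077/512; 539/256; 135/64; 17/8; 9/4; 5/2; 3 } = 8609/4096

8609/4096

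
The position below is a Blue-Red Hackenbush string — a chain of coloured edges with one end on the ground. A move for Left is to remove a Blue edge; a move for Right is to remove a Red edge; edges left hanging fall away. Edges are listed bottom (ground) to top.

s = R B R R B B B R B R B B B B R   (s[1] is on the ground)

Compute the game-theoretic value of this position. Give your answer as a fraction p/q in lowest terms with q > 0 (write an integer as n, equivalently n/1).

Prefix values for R B R R B B B R B R B B B B R via {L|R} + simplicity:
edge 1 of 15 (R): { · | 0 } — -1
edge 2 of 15 (B): { -1 | 0 } — -1/2
edge 3 of 15 (R): { -1 | -1/2; 0 } — -3/4
edge 4 of 15 (R): { -1 | -3/4; -1/2; 0 } — -7/8
edge 5 of 15 (B): { -1; -7/8 | -3/4; -1/2; 0 } — -13/16
edge 6 of 15 (B): { -1; -7/8; -13/16 | -3/4; -1/2; 0 } — -25/32
edge 7 of 15 (B): { -1; -7/8; -13/16; -25/32 | -3/4; -1/2; 0 } — -49/64
edge 8 of 15 (R): { -1; -7/8; -13/16; -25/32 | -49/64; -3/4; -1/2; 0 } — -99/128
edge 9 of 15 (B): { -1; -7/8; -13/16; -25/32; -99/128 | -49/64; -3/4; -1/2; 0 } — -197/256
edge 10 of 15 (R): { -1; -7/8; -13/16; -25/32; -99/128 | -197/256; -49/64; -3/4; -1/2; 0 } — -395/512
edge 11 of 15 (B): { -1; -7/8; -13/16; -25/32; -99/128; -395/512 | -197/256; -49/64; -3/4; -1/2; 0 } — -789/1024
edge 12 of 15 (B): { -1; -7/8; -13/16; -25/32; -99/128; -395/512; -789/1024 | -197/256; -49/64; -3/4; -1/2; 0 } — -1577/2048
edge 13 of 15 (B): { -1; -7/8; -13/16; -25/32; -99/128; -395/512; -789/1024; -1577/2048 | -197/256; -49/64; -3/4; -1/2; 0 } — -3153/4096
edge 14 of 15 (B): { -1; -7/8; -13/16; -25/32; -99/128; -395/512; -789/1024; -1577/2048; -3153/4096 | -197/256; -49/64; -3/4; -1/2; 0 } — -6305/8192
edge 15 of 15 (R): { -1; -7/8; -13/16; -25/32; -99/128; -395/512; -789/1024; -1577/2048; -3153/4096 | -6305/8192; -197/256; -49/64; -3/4; -1/2; 0 } — -12611/16384

-12611/16384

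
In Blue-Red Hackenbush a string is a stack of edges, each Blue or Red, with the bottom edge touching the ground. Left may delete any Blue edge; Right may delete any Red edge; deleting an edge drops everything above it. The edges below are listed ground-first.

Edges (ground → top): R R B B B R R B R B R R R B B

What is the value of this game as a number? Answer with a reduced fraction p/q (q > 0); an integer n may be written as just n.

Recurse on prefixes of the 15-edge string R R B B B R R B R B R R R B B:
edge 1 of 15 (R): { ∅ | 0 } gives -1
edge 2 of 15 (R): { ∅ | -1 0 } gives -2
edge 3 of 15 (B): { -2 | -1 0 } gives -3/2
edge 4 of 15 (B): { -2 -3/2 | -1 0 } gives -5/4
edge 5 of 15 (B): { -2 -3/2 -5/4 | -1 0 } gives -9/8
edge 6 of 15 (R): { -2 -3/2 -5/4 | -9/8 -1 0 } gives -19/16
edge 7 of 15 (R): { -2 -3/2 -5/4 | -19/16 -9/8 -1 0 } gives -39/32
edge 8 of 15 (B): { -2 -3/2 -5/4 -39/32 | -19/16 -9/8 -1 0 } gives -77/64
edge 9 of 15 (R): { -2 -3/2 -5/4 -39/32 | -77/64 -19/16 -9/8 -1 0 } gives -155/128
edge 10 of 15 (B): { -2 -3/2 -5/4 -39/32 -155/128 | -77/64 -19/16 -9/8 -1 0 } gives -309/256
edge 11 of 15 (R): { -2 -3/2 -5/4 -39/32 -155/128 | -309/256 -77/64 -19/16 -9/8 -1 0 } gives -619/512
edge 12 of 15 (R): { -2 -3/2 -5/4 -39/32 -155/128 | -619/512 -309/256 -77/64 -19/16 -9/8 -1 0 } gives -1239/1024
edge 13 of 15 (R): { -2 -3/2 -5/4 -39/32 -155/128 | -1239/1024 -619/512 -309/256 -77/64 -19/16 -9/8 -1 0 } gives -2479/2048
edge 14 of 15 (B): { -2 -3/2 -5/4 -39/32 -155/128 -2479/2048 | -1239/1024 -619/512 -309/256 -77/64 -19/16 -9/8 -1 0 } gives -4957/4096
edge 15 of 15 (B): { -2 -3/2 -5/4 -39/32 -155/128 -2479/2048 -4957/4096 | -1239/1024 -619/512 -309/256 -77/64 -19/16 -9/8 -1 0 } gives -9913/8192

-9913/8192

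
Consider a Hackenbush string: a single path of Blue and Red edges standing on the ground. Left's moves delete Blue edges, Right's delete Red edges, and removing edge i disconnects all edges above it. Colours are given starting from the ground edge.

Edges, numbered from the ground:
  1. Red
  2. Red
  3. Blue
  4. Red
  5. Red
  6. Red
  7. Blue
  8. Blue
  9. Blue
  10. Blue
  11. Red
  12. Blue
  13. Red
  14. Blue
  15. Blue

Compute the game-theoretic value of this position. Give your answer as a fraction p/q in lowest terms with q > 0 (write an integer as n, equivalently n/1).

-15401/8192

val_1 [R]  L=[(no moves)]  R=[0]  => -1
val_2 [RR]  L=[(no moves)]  R=[-1; 0]  => -2
val_3 [RRB]  L=[-2]  R=[-1; 0]  => -3/2
val_4 [RRBR]  L=[-2]  R=[-3/2; -1; 0]  => -7/4
val_5 [RRBRR]  L=[-2]  R=[-7/4; -3/2; -1; 0]  => -15/8
val_6 [RRBRRR]  L=[-2]  R=[-15/8; -7/4; -3/2; -1; 0]  => -31/16
val_7 [RRBRRRB]  L=[-2; -31/16]  R=[-15/8; -7/4; -3/2; -1; 0]  => -61/32
val_8 [RRBRRRBB]  L=[-2; -31/16; -61/32]  R=[-15/8; -7/4; -3/2; -1; 0]  => -121/64
val_9 [RRBRRRBBB]  L=[-2; -31/16; -61/32; -121/64]  R=[-15/8; -7/4; -3/2; -1; 0]  => -241/128
val_10 [RRBRRRBBBB]  L=[-2; -31/16; -61/32; -121/64; -241/128]  R=[-15/8; -7/4; -3/2; -1; 0]  => -481/256
val_11 [RRBRRRBBBBR]  L=[-2; -31/16; -61/32; -121/64; -241/128]  R=[-481/256; -15/8; -7/4; -3/2; -1; 0]  => -963/512
val_12 [RRBRRRBBBBRB]  L=[-2; -31/16; -61/32; -121/64; -241/128; -963/512]  R=[-481/256; -15/8; -7/4; -3/2; -1; 0]  => -1925/1024
val_13 [RRBRRRBBBBRBR]  L=[-2; -31/16; -61/32; -121/64; -241/128; -963/512]  R=[-1925/1024; -481/256; -15/8; -7/4; -3/2; -1; 0]  => -3851/2048
val_14 [RRBRRRBBBBRBRB]  L=[-2; -31/16; -61/32; -121/64; -241/128; -963/512; -3851/2048]  R=[-1925/1024; -481/256; -15/8; -7/4; -3/2; -1; 0]  => -7701/4096
val_15 [RRBRRRBBBBRBRBB]  L=[-2; -31/16; -61/32; -121/64; -241/128; -963/512; -3851/2048; -7701/4096]  R=[-1925/1024; -481/256; -15/8; -7/4; -3/2; -1; 0]  => -15401/8192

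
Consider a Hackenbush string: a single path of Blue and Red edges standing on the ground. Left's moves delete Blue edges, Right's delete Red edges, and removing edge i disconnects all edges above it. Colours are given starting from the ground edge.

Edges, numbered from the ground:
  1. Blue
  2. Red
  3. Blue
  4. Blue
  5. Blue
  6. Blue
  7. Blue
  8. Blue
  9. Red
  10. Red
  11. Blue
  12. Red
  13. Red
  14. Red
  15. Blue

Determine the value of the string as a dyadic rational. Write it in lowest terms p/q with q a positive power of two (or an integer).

16163/16384

Build G(s[:k]) for k = 1..15, string s = Blue Red Blue Blue Blue Blue Blue Blue Red Red Blue Red Red Red Blue.
G(B) = { 0 |  } = 1
G(BR) = { 0 | 1 } = 1/2
G(BRB) = { 0; 1/2 | 1 } = 3/4
G(BRBB) = { 0; 1/2; 3/4 | 1 } = 7/8
G(BRBBB) = { 0; 1/2; 3/4; 7/8 | 1 } = 15/16
G(BRBBBB) = { 0; 1/2; 3/4; 7/8; 15/16 | 1 } = 31/32
G(BRBBBBB) = { 0; 1/2; 3/4; 7/8; 15/16; 31/32 | 1 } = 63/64
G(BRBBBBBB) = { 0; 1/2; 3/4; 7/8; 15/16; 31/32; 63/64 | 1 } = 127/128
G(BRBBBBBBR) = { 0; 1/2; 3/4; 7/8; 15/16; 31/32; 63/64 | 127/128; 1 } = 253/256
G(BRBBBBBBRR) = { 0; 1/2; 3/4; 7/8; 15/16; 31/32; 63/64 | 253/256; 127/128; 1 } = 505/512
G(BRBBBBBBRRB) = { 0; 1/2; 3/4; 7/8; 15/16; 31/32; 63/64; 505/512 | 253/256; 127/128; 1 } = 1011/1024
G(BRBBBBBBRRBR) = { 0; 1/2; 3/4; 7/8; 15/16; 31/32; 63/64; 505/512 | 1011/1024; 253/256; 127/128; 1 } = 2021/2048
G(BRBBBBBBRRBRR) = { 0; 1/2; 3/4; 7/8; 15/16; 31/32; 63/64; 505/512 | 2021/2048; 1011/1024; 253/256; 127/128; 1 } = 4041/4096
G(BRBBBBBBRRBRRR) = { 0; 1/2; 3/4; 7/8; 15/16; 31/32; 63/64; 505/512 | 4041/4096; 2021/2048; 1011/1024; 253/256; 127/128; 1 } = 8081/8192
G(BRBBBBBBRRBRRRB) = { 0; 1/2; 3/4; 7/8; 15/16; 31/32; 63/64; 505/512; 8081/8192 | 4041/4096; 2021/2048; 1011/1024; 253/256; 127/128; 1 } = 16163/16384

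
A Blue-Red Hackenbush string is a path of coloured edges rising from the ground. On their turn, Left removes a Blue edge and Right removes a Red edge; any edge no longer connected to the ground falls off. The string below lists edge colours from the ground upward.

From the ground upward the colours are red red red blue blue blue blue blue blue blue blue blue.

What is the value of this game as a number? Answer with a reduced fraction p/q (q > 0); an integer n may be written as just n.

-1025/512

Prefix values for red red red blue blue blue blue blue blue blue blue blue via {L|R} + simplicity:
G_1 [r]  L=[none]  R=[0]  ⇒ -1
G_2 [rr]  L=[none]  R=[-1; 0]  ⇒ -2
G_3 [rrr]  L=[none]  R=[-2; -1; 0]  ⇒ -3
G_4 [rrrb]  L=[-3]  R=[-2; -1; 0]  ⇒ -5/2
G_5 [rrrbb]  L=[-3; -5/2]  R=[-2; -1; 0]  ⇒ -9/4
G_6 [rrrbbb]  L=[-3; -5/2; -9/4]  R=[-2; -1; 0]  ⇒ -17/8
G_7 [rrrbbbb]  L=[-3; -5/2; -9/4; -17/8]  R=[-2; -1; 0]  ⇒ -33/16
G_8 [rrrbbbbb]  L=[-3; -5/2; -9/4; -17/8; -33/16]  R=[-2; -1; 0]  ⇒ -65/32
G_9 [rrrbbbbbb]  L=[-3; -5/2; -9/4; -17/8; -33/16; -65/32]  R=[-2; -1; 0]  ⇒ -129/64
G_10 [rrrbbbbbbb]  L=[-3; -5/2; -9/4; -17/8; -33/16; -65/32; -129/64]  R=[-2; -1; 0]  ⇒ -257/128
G_11 [rrrbbbbbbbb]  L=[-3; -5/2; -9/4; -17/8; -33/16; -65/32; -129/64; -257/128]  R=[-2; -1; 0]  ⇒ -513/256
G_12 [rrrbbbbbbbbb]  L=[-3; -5/2; -9/4; -17/8; -33/16; -65/32; -129/64; -257/128; -513/256]  R=[-2; -1; 0]  ⇒ -1025/512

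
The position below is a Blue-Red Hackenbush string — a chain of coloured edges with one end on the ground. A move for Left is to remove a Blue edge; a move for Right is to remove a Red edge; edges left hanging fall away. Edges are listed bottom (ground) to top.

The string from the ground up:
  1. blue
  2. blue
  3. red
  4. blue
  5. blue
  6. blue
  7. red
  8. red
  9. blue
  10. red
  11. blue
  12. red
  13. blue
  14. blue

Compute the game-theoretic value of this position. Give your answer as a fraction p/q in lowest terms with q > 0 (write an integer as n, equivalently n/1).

7767/4096

Build v(s[:k]) for k = 1..14, string s = blue blue red blue blue blue red red blue red blue red blue blue.
step 1: add blue to get b; options L={ 0 } R={ none } -> 1
step 2: add blue to get bb; options L={ 0, 1 } R={ none } -> 2
step 3: add red to get bbr; options L={ 0, 1 } R={ 2 } -> 3/2
step 4: add blue to get bbrb; options L={ 0, 1, 3/2 } R={ 2 } -> 7/4
step 5: add blue to get bbrbb; options L={ 0, 1, 3/2, 7/4 } R={ 2 } -> 15/8
step 6: add blue to get bbrbbb; options L={ 0, 1, 3/2, 7/4, 15/8 } R={ 2 } -> 31/16
step 7: add red to get bbrbbbr; options L={ 0, 1, 3/2, 7/4, 15/8 } R={ 31/16, 2 } -> 61/32
step 8: add red to get bbrbbbrr; options L={ 0, 1, 3/2, 7/4, 15/8 } R={ 61/32, 31/16, 2 } -> 121/64
step 9: add blue to get bbrbbbrrb; options L={ 0, 1, 3/2, 7/4, 15/8, 121/64 } R={ 61/32, 31/16, 2 } -> 243/128
step 10: add red to get bbrbbbrrbr; options L={ 0, 1, 3/2, 7/4, 15/8, 121/64 } R={ 243/128, 61/32, 31/16, 2 } -> 485/256
step 11: add blue to get bbrbbbrrbrb; options L={ 0, 1, 3/2, 7/4, 15/8, 121/64, 485/256 } R={ 243/128, 61/32, 31/16, 2 } -> 971/512
step 12: add red to get bbrbbbrrbrbr; options L={ 0, 1, 3/2, 7/4, 15/8, 121/64, 485/256 } R={ 971/512, 243/128, 61/32, 31/16, 2 } -> 1941/1024
step 13: add blue to get bbrbbbrrbrbrb; options L={ 0, 1, 3/2, 7/4, 15/8, 121/64, 485/256, 1941/1024 } R={ 971/512, 243/128, 61/32, 31/16, 2 } -> 3883/2048
step 14: add blue to get bbrbbbrrbrbrbb; options L={ 0, 1, 3/2, 7/4, 15/8, 121/64, 485/256, 1941/1024, 3883/2048 } R={ 971/512, 243/128, 61/32, 31/16, 2 } -> 7767/4096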